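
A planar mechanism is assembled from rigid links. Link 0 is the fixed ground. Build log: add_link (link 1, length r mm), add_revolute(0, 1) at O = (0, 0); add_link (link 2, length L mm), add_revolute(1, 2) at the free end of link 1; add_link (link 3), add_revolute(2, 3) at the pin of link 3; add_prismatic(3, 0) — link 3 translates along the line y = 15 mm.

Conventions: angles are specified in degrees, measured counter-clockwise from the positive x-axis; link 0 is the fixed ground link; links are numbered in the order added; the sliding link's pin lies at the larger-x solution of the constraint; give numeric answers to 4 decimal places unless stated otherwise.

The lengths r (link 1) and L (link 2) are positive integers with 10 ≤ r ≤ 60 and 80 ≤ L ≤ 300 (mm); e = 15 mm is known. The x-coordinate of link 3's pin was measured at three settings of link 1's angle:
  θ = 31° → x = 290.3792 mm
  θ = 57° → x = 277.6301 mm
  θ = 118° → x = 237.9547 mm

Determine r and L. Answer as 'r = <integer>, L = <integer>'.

constraint per measurement: (x − r cos θ)² + (r sin θ − e)² = L²
subtracting the θ₁ and θ₂ equations cancels the r² and L² terms:
r = (x₁² − x₂²) / (2[(x₁cos θ₁ + e sin θ₁) − (x₂cos θ₂ + e sin θ₂)]) = 39.0001 → r = 39
L² = (x₁ − r cos θ₁)² + (r sin θ₁ − e)² = 66049.0080 → L = 257.0000 → L = 257
check at θ₃=118°: x = 237.9547 (printed 237.9547) ✓

r = 39, L = 257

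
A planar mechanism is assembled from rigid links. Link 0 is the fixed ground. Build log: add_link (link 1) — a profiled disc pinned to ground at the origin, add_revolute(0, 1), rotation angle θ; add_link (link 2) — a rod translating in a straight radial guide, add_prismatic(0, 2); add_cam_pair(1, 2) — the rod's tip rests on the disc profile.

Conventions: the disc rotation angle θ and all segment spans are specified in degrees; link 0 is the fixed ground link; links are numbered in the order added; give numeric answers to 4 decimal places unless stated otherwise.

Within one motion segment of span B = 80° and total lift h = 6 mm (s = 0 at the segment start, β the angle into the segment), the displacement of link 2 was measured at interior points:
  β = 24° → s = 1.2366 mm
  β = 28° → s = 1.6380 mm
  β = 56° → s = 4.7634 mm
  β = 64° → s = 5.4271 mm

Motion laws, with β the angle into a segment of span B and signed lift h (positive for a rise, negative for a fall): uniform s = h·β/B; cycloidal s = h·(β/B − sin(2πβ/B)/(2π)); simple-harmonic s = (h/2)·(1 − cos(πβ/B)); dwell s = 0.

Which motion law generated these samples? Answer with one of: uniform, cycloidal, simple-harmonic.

candidates at β/B = r: uniform s = h·r (linear in β); cycloidal s = h·(r − sin(2πr)/(2π)); simple-harmonic s = (h/2)(1 − cos(πr))
β=24°: printed 1.2366 | uniform 1.8000, cycloidal 0.8918, simple-harmonic 1.2366
β=28°: printed 1.6380 | uniform 2.1000, cycloidal 1.3274, simple-harmonic 1.6380
β=56°: printed 4.7634 | uniform 4.2000, cycloidal 5.1082, simple-harmonic 4.7634
β=64°: printed 5.4271 | uniform 4.8000, cycloidal 5.7082, simple-harmonic 5.4271
only one law matches every sample → simple-harmonic

simple-harmonic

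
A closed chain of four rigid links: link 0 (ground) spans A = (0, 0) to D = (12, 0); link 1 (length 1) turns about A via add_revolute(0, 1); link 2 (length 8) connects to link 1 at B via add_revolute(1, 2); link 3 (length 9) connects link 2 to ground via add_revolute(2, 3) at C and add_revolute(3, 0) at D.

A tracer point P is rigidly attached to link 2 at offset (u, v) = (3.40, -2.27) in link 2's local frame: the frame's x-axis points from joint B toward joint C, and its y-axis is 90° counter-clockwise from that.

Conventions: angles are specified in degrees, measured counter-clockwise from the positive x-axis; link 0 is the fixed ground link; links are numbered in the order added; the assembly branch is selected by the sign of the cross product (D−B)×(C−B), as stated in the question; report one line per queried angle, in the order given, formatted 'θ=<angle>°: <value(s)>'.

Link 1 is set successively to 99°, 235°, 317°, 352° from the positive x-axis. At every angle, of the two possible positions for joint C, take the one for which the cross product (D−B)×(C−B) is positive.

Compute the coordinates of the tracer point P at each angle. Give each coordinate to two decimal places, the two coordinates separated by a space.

A=(0,0), D=(12.00,0)
θ=99°: B = A + 1.00·(cos99°, sin99°) = (-0.1564, 0.9877)
θ=99°: |BD| = 12.1965
θ=99°: circle(B,8.00) ∩ circle(D,9.00): a=5.4013, h=5.9013
θ=99°:   candidates: C₊=(5.7050,6.4322) cross=71.976; C₋=(4.7493,-5.3317) cross=-71.976
θ=99°:   branch + wants cross > 0 → take C=(5.7050,6.4322) (cross=71.976)
θ=99°: ex = (C−B)/|BC| = (0.7327,0.6806); ey = (-0.6806,0.7327)
θ=99°: P = B + 3.40·ex + -2.27·ey = (3.8796,1.6384)
θ=235°: B = A + 1.00·(cos235°, sin235°) = (-0.5736, -0.8192)
θ=235°: |BD| = 12.6002
θ=235°: circle(B,8.00) ∩ circle(D,9.00): a=5.6255, h=5.6880
θ=235°:   candidates: C₊=(4.6703,5.2225) cross=71.670; C₋=(5.4098,-6.1294) cross=-71.670
θ=235°:   branch + wants cross > 0 → take C=(4.6703,5.2225) (cross=71.670)
θ=235°: ex = (C−B)/|BC| = (0.6555,0.7552); ey = (-0.7552,0.6555)
θ=235°: P = B + 3.40·ex + -2.27·ey = (3.3694,0.2606)
θ=317°: B = A + 1.00·(cos317°, sin317°) = (0.7314, -0.6820)
θ=317°: |BD| = 11.2893
θ=317°: circle(B,8.00) ∩ circle(D,9.00): a=4.8917, h=6.3302
θ=317°:   candidates: C₊=(5.2317,5.9321) cross=71.463; C₋=(5.9965,-6.7051) cross=-71.463
θ=317°:   branch + wants cross > 0 → take C=(5.2317,5.9321) (cross=71.463)
θ=317°: ex = (C−B)/|BC| = (0.5625,0.8268); ey = (-0.8268,0.5625)
θ=317°: P = B + 3.40·ex + -2.27·ey = (4.5208,0.8520)
θ=352°: B = A + 1.00·(cos352°, sin352°) = (0.9903, -0.1392)
θ=352°: |BD| = 11.0106
θ=352°: circle(B,8.00) ∩ circle(D,9.00): a=4.7333, h=6.4495
θ=352°:   candidates: C₊=(5.6417,6.3696) cross=71.013; C₋=(5.8047,-6.5283) cross=-71.013
θ=352°:   branch + wants cross > 0 → take C=(5.6417,6.3696) (cross=71.013)
θ=352°: ex = (C−B)/|BC| = (0.5814,0.8136); ey = (-0.8136,0.5814)
θ=352°: P = B + 3.40·ex + -2.27·ey = (4.8140,1.3072)

θ=99°: 3.88 1.64
θ=235°: 3.37 0.26
θ=317°: 4.52 0.85
θ=352°: 4.81 1.31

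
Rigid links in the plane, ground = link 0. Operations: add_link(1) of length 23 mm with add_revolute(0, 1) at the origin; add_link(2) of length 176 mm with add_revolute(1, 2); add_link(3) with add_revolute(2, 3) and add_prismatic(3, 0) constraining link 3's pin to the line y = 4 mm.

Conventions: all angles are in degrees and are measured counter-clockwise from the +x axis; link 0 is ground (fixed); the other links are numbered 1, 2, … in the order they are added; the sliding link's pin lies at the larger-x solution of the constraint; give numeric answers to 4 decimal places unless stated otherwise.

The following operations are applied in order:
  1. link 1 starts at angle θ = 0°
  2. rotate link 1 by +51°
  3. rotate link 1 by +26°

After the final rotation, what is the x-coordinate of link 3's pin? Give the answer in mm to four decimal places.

geometry: r = 23 mm, L = 176 mm, e = 4 mm; θ starts at 0°
rotate link 1 by +51°: θ ← 0° +51° = 51°
rotate link 1 by +26°: θ ← 51° +26° = 77°
crank pin P = (r cos θ, r sin θ) = (5.173874, 22.410511)
h = r sin θ − e = 22.410511 − 4 = 18.410511
x = r cos θ + √(L² − h²) = 5.173874 + 175.034434 = 180.208308

180.2083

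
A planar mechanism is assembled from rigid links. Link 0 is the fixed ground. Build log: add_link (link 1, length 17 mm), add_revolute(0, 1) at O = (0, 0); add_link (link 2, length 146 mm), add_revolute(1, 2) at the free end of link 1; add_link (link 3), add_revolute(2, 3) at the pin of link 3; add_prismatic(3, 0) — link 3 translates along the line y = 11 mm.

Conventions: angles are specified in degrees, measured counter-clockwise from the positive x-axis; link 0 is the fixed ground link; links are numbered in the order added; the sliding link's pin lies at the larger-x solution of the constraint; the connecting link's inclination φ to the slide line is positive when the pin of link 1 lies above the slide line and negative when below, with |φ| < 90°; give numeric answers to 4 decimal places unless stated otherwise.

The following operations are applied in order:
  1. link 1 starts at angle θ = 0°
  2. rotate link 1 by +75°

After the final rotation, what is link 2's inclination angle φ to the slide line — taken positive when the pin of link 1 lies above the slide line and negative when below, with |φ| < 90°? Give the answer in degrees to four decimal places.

geometry: r = 17 mm, L = 146 mm, e = 11 mm; θ starts at 0°
rotate link 1 by +75°: θ ← 0° +75° = 75°
h = r sin θ − e = 16.420739 − 11 = 5.420739
sin φ = h / L = 5.420739 / 146 = 0.03712835
φ = arcsin(0.03712835) = 2.127787°

2.1278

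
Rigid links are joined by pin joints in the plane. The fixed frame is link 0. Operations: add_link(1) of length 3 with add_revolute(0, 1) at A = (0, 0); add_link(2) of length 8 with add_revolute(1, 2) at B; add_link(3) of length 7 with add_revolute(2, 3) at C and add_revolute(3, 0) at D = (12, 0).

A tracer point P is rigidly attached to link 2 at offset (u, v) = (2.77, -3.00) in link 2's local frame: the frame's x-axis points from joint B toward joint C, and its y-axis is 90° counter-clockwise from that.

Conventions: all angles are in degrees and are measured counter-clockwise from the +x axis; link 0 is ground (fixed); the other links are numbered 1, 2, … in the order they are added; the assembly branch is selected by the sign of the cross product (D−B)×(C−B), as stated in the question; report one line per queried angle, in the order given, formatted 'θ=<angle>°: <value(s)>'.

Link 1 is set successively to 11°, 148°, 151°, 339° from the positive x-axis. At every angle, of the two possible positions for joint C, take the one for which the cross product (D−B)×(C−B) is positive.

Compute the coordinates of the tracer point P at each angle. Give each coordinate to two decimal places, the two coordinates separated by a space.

A=(0,0), D=(12.00,0)
θ=11°: B = A + 3.00·(cos11°, sin11°) = (2.9449, 0.5724)
θ=11°: |BD| = 9.0732
θ=11°: circle(B,8.00) ∩ circle(D,7.00): a=5.3632, h=5.9360
θ=11°:   candidates: C₊=(8.6719,6.1582) cross=53.858; C₋=(7.9229,-5.6901) cross=-53.858
θ=11°:   branch + wants cross > 0 → take C=(8.6719,6.1582) (cross=53.858)
θ=11°: ex = (C−B)/|BC| = (0.7159,0.6982); ey = (-0.6982,0.7159)
θ=11°: P = B + 2.77·ex + -3.00·ey = (7.0225,0.3589)
θ=148°: B = A + 3.00·(cos148°, sin148°) = (-2.5441, 1.5898)
θ=148°: |BD| = 14.6308
θ=148°: circle(B,8.00) ∩ circle(D,7.00): a=7.8280, h=1.6500
θ=148°:   candidates: C₊=(5.4168,2.3794) cross=24.140; C₋=(5.0582,-0.9010) cross=-24.140
θ=148°:   branch + wants cross > 0 → take C=(5.4168,2.3794) (cross=24.140)
θ=148°: ex = (C−B)/|BC| = (0.9951,0.0987); ey = (-0.0987,0.9951)
θ=148°: P = B + 2.77·ex + -3.00·ey = (0.5084,-1.1222)
θ=151°: B = A + 3.00·(cos151°, sin151°) = (-2.6239, 1.4544)
θ=151°: |BD| = 14.6960
θ=151°: circle(B,8.00) ∩ circle(D,7.00): a=7.8583, h=1.4988
θ=151°:   candidates: C₊=(5.3442,2.1681) cross=22.026; C₋=(5.0476,-0.8147) cross=-22.026
θ=151°:   branch + wants cross > 0 → take C=(5.3442,2.1681) (cross=22.026)
θ=151°: ex = (C−B)/|BC| = (0.9960,0.0892); ey = (-0.0892,0.9960)
θ=151°: P = B + 2.77·ex + -3.00·ey = (0.4027,-1.2865)
θ=339°: B = A + 3.00·(cos339°, sin339°) = (2.8007, -1.0751)
θ=339°: |BD| = 9.2619
θ=339°: circle(B,8.00) ∩ circle(D,7.00): a=5.4407, h=5.8650
θ=339°:   candidates: C₊=(7.5239,5.3818) cross=54.321; C₋=(8.8855,-6.2689) cross=-54.321
θ=339°:   branch + wants cross > 0 → take C=(7.5239,5.3818) (cross=54.321)
θ=339°: ex = (C−B)/|BC| = (0.5904,0.8071); ey = (-0.8071,0.5904)
θ=339°: P = B + 2.77·ex + -3.00·ey = (6.8575,-0.6106)

θ=11°: 7.02 0.36
θ=148°: 0.51 -1.12
θ=151°: 0.40 -1.29
θ=339°: 6.86 -0.61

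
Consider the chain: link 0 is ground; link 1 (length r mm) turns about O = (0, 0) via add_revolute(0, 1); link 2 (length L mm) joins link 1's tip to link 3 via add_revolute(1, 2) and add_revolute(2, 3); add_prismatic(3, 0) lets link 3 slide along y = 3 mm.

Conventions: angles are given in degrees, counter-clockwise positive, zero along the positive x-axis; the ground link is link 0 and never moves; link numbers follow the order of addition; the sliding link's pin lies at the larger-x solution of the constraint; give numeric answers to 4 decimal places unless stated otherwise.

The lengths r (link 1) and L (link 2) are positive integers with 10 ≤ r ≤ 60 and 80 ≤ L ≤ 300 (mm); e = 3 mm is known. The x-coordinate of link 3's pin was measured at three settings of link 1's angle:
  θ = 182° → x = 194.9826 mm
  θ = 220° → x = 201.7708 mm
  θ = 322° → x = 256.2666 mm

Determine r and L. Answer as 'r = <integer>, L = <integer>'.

constraint per measurement: (x − r cos θ)² + (r sin θ − e)² = L²
subtracting the θ₁ and θ₂ equations cancels the r² and L² terms:
r = (x₁² − x₂²) / (2[(x₁cos θ₁ + e sin θ₁) − (x₂cos θ₂ + e sin θ₂)]) = 35.0001 → r = 35
L² = (x₁ − r cos θ₁)² + (r sin θ₁ − e)² = 52900.0107 → L = 230.0000 → L = 230
check at θ₃=322°: x = 256.2666 (printed 256.2666) ✓

r = 35, L = 230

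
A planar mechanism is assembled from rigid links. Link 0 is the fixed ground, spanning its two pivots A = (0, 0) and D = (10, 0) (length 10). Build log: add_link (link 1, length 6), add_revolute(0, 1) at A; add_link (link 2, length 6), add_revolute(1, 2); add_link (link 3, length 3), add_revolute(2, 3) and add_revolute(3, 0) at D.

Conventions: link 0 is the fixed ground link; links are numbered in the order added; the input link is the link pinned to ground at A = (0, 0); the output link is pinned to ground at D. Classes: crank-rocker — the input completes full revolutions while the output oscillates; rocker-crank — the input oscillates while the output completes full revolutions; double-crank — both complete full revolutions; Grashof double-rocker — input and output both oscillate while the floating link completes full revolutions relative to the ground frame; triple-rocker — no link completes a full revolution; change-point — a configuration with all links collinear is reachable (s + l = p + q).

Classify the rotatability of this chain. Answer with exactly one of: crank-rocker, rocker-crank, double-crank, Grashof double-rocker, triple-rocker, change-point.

lengths: ground=10, input=6, coupler=6, output=3
sorted: s=3 (shortest), l=10 (longest), p+q=12
s + l = 13 vs p + q = 12
s + l > p + q → non-Grashof → no link fully rotates → triple-rocker

triple-rocker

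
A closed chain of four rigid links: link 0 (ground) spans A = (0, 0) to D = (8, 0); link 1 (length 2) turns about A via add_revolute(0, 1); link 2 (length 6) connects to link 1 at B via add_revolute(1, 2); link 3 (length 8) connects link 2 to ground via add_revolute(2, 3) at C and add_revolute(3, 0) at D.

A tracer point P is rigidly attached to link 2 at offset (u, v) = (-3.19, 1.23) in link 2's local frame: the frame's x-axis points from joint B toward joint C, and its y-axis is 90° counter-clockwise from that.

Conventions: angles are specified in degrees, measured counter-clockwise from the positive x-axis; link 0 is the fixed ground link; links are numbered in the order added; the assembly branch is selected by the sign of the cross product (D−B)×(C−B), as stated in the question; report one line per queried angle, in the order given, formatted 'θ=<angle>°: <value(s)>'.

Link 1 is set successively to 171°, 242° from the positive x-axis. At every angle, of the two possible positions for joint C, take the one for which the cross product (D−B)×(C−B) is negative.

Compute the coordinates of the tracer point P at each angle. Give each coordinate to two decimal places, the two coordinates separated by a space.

A=(0,0), D=(8.00,0)
θ=171°: B = A + 2.00·(cos171°, sin171°) = (-1.9754, 0.3129)
θ=171°: |BD| = 9.9803
θ=171°: circle(B,6.00) ∩ circle(D,8.00): a=3.5874, h=4.8094
θ=171°:   candidates: C₊=(1.7610,5.0075) cross=48.000; C₋=(1.4595,-4.6067) cross=-48.000
θ=171°:   branch - wants cross < 0 → take C=(1.4595,-4.6067) (cross=-48.000)
θ=171°: ex = (C−B)/|BC| = (0.5725,-0.8199); ey = (0.8199,0.5725)
θ=171°: P = B + -3.19·ex + 1.23·ey = (-2.7931,3.6326)
θ=242°: B = A + 2.00·(cos242°, sin242°) = (-0.9389, -1.7659)
θ=242°: |BD| = 9.1117
θ=242°: circle(B,6.00) ∩ circle(D,8.00): a=3.0194, h=5.1849
θ=242°:   candidates: C₊=(1.0183,3.9059) cross=47.243; C₋=(3.0280,-6.2673) cross=-47.243
θ=242°:   branch - wants cross < 0 → take C=(3.0280,-6.2673) (cross=-47.243)
θ=242°: ex = (C−B)/|BC| = (0.6612,-0.7502); ey = (0.7502,0.6612)
θ=242°: P = B + -3.19·ex + 1.23·ey = (-2.1253,1.4406)

θ=171°: -2.79 3.63
θ=242°: -2.13 1.44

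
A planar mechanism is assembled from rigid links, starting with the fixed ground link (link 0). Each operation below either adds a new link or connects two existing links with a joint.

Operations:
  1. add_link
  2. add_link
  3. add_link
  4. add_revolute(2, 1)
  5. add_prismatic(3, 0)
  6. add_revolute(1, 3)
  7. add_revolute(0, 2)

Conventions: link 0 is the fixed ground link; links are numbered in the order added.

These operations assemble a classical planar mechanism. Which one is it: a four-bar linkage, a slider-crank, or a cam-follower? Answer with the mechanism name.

links: 4 (incl. ground); joints: 3 revolute, 1 prismatic, 0 higher (cam) pair, forming one closed loop
4 links, 3 revolutes + 1 prismatic in one loop → slider-crank

slider-crank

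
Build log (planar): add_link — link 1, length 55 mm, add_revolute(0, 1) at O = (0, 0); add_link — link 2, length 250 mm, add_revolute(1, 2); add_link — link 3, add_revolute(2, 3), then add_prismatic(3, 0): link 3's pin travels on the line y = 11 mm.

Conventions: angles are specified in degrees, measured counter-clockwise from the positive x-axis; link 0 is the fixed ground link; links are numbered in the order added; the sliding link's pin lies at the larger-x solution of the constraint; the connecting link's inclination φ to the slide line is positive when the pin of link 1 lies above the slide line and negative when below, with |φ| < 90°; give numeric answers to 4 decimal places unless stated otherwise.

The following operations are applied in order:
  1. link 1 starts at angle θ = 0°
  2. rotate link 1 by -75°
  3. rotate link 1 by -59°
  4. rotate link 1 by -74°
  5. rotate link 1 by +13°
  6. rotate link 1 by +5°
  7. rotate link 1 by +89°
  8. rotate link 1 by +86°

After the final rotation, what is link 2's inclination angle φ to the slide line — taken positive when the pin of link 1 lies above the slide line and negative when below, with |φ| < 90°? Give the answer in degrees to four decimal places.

geometry: r = 55 mm, L = 250 mm, e = 11 mm; θ starts at 0°
rotate link 1 by -75°: θ ← 0° -75° = -75°
rotate link 1 by -59°: θ ← -75° -59° = -134°
rotate link 1 by -74°: θ ← -134° -74° = -208°
rotate link 1 by +13°: θ ← -208° +13° = -195°
rotate link 1 by +5°: θ ← -195° +5° = -190°
rotate link 1 by +89°: θ ← -190° +89° = -101°
rotate link 1 by +86°: θ ← -101° +86° = -15°
h = r sin θ − e = -14.235047 − 11 = -25.235047
sin φ = h / L = -25.235047 / 250 = -0.10094019
φ = arcsin(-0.10094019) = -5.793313°

-5.7933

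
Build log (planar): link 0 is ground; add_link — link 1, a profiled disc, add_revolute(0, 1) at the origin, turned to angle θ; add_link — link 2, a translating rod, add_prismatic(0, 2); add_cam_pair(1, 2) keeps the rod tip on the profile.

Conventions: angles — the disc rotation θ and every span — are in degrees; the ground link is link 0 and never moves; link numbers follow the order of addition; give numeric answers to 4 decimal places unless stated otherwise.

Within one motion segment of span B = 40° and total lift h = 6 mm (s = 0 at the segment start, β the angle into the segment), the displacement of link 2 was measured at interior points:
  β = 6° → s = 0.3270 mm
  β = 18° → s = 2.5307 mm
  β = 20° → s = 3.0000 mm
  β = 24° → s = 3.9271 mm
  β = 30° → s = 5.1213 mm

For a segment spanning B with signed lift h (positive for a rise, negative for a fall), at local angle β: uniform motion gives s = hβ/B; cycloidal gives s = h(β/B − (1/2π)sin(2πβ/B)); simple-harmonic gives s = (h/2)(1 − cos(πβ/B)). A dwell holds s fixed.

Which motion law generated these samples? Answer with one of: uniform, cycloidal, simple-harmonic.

candidates at β/B = r: uniform s = h·r (linear in β); cycloidal s = h·(r − sin(2πr)/(2π)); simple-harmonic s = (h/2)(1 − cos(πr))
β=6°: printed 0.3270 | uniform 0.9000, cycloidal 0.1274, simple-harmonic 0.3270
β=18°: printed 2.5307 | uniform 2.7000, cycloidal 2.4049, simple-harmonic 2.5307
β=20°: printed 3.0000 | uniform 3.0000, cycloidal 3.0000, simple-harmonic 3.0000
β=24°: printed 3.9271 | uniform 3.6000, cycloidal 4.1613, simple-harmonic 3.9271
β=30°: printed 5.1213 | uniform 4.5000, cycloidal 5.4549, simple-harmonic 5.1213
only one law matches every sample → simple-harmonic

simple-harmonic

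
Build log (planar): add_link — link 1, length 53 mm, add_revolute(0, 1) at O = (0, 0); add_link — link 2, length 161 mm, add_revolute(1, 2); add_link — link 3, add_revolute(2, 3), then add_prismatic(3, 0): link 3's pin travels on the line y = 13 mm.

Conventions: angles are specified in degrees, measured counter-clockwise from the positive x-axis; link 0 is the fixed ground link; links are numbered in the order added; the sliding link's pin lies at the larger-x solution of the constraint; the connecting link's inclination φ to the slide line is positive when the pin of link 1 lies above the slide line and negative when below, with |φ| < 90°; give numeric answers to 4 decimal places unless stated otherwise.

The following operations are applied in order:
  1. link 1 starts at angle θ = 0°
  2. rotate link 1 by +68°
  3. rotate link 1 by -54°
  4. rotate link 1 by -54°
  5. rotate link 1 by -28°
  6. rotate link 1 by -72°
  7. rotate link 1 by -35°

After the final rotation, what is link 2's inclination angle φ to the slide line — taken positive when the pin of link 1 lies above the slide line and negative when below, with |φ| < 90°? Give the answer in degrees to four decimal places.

geometry: r = 53 mm, L = 161 mm, e = 13 mm; θ starts at 0°
rotate link 1 by +68°: θ ← 0° +68° = 68°
rotate link 1 by -54°: θ ← 68° -54° = 14°
rotate link 1 by -54°: θ ← 14° -54° = -40°
rotate link 1 by -28°: θ ← -40° -28° = -68°
rotate link 1 by -72°: θ ← -68° -72° = -140°
rotate link 1 by -35°: θ ← -140° -35° = -175°
h = r sin θ − e = -4.619254 − 13 = -17.619254
sin φ = h / L = -17.619254 / 161 = -0.10943636
φ = arcsin(-0.10943636) = -6.282825°

-6.2828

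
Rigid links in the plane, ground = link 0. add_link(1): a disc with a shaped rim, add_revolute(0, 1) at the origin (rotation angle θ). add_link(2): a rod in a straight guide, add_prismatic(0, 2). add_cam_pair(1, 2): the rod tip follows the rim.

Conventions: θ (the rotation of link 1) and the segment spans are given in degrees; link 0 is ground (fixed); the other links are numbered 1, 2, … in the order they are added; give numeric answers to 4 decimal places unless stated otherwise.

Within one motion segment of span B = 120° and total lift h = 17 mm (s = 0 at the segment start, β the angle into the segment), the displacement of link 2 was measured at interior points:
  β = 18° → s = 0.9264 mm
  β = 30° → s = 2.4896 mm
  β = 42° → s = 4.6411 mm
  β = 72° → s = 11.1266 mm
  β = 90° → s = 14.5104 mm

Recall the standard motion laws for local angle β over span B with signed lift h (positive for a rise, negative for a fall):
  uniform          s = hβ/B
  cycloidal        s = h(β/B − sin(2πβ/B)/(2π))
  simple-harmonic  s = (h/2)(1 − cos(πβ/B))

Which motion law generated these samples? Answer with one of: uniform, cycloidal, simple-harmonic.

candidates at β/B = r: uniform s = h·r (linear in β); cycloidal s = h·(r − sin(2πr)/(2π)); simple-harmonic s = (h/2)(1 − cos(πr))
β=18°: printed 0.9264 | uniform 2.5500, cycloidal 0.3611, simple-harmonic 0.9264
β=30°: printed 2.4896 | uniform 4.2500, cycloidal 1.5444, simple-harmonic 2.4896
β=42°: printed 4.6411 | uniform 5.9500, cycloidal 3.7611, simple-harmonic 4.6411
β=72°: printed 11.1266 | uniform 10.2000, cycloidal 11.7903, simple-harmonic 11.1266
β=90°: printed 14.5104 | uniform 12.7500, cycloidal 15.4556, simple-harmonic 14.5104
only one law matches every sample → simple-harmonic

simple-harmonic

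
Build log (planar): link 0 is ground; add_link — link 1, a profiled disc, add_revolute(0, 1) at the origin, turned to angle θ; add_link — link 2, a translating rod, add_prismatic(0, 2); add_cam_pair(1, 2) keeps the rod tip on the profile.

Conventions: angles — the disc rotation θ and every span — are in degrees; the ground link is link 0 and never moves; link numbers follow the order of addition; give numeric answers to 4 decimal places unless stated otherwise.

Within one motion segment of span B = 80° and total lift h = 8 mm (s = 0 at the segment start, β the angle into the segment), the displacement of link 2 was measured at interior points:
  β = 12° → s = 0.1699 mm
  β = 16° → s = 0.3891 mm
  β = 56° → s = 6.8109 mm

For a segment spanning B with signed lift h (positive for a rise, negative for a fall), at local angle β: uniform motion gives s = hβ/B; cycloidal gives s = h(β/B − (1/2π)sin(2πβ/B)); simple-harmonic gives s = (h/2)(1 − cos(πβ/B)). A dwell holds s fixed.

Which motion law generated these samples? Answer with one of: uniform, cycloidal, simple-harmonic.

candidates at β/B = r: uniform s = h·r (linear in β); cycloidal s = h·(r − sin(2πr)/(2π)); simple-harmonic s = (h/2)(1 − cos(πr))
β=12°: printed 0.1699 | uniform 1.2000, cycloidal 0.1699, simple-harmonic 0.4360
β=16°: printed 0.3891 | uniform 1.6000, cycloidal 0.3891, simple-harmonic 0.7639
β=56°: printed 6.8109 | uniform 5.6000, cycloidal 6.8109, simple-harmonic 6.3511
only one law matches every sample → cycloidal

cycloidal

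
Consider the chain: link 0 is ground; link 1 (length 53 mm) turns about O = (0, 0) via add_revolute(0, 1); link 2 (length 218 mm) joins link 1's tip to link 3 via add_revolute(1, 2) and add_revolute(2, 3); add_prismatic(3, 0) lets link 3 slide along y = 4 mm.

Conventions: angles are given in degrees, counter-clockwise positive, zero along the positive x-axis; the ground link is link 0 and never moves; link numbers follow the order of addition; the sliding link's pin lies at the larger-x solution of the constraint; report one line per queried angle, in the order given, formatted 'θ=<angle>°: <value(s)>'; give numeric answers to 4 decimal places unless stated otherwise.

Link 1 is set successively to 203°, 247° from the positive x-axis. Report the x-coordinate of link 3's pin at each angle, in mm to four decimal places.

geometry: r = 53 mm, L = 218 mm, e = 4 mm
θ=203°: crank pin P = (r cos θ, r sin θ) = (-48.786757, -20.708750)
θ=203°: h = r sin θ − e = -20.708750 − 4 = -24.708750
θ=203°: x = r cos θ + √(L² − h²) = -48.786757 + 216.595193 = 167.808436
θ=247°: crank pin P = (r cos θ, r sin θ) = (-20.708750, -48.786757)
θ=247°: h = r sin θ − e = -48.786757 − 4 = -52.786757
θ=247°: x = r cos θ + √(L² − h²) = -20.708750 + 211.512549 = 190.803799

θ=203°: 167.8084
θ=247°: 190.8038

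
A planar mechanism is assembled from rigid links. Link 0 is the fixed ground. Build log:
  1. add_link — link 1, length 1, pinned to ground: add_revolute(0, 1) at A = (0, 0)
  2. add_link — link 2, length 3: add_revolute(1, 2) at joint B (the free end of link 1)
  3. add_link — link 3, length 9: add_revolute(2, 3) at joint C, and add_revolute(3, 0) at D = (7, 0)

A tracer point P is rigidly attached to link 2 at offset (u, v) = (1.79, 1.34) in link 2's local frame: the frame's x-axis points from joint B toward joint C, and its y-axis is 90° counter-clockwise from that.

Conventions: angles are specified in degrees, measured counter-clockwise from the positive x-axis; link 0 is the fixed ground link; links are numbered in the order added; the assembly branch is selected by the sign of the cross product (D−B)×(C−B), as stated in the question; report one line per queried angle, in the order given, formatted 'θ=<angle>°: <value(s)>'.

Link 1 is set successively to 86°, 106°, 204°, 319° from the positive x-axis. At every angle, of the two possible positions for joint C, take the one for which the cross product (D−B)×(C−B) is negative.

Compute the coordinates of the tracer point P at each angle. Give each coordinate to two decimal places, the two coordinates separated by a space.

A=(0,0), D=(7.00,0)
θ=86°: B = A + 1.00·(cos86°, sin86°) = (0.0698, 0.9976)
θ=86°: |BD| = 7.0017
θ=86°: circle(B,3.00) ∩ circle(D,9.00): a=-1.6408, h=2.5115
θ=86°:   candidates: C₊=(-1.1965,3.7172) cross=17.585; C₋=(-1.9121,-1.2546) cross=-17.585
θ=86°:   branch - wants cross < 0 → take C=(-1.9121,-1.2546) (cross=-17.585)
θ=86°: ex = (C−B)/|BC| = (-0.6606,-0.7507); ey = (0.7507,-0.6606)
θ=86°: P = B + 1.79·ex + 1.34·ey = (-0.1068,-1.2315)
θ=106°: B = A + 1.00·(cos106°, sin106°) = (-0.2756, 0.9613)
θ=106°: |BD| = 7.3389
θ=106°: circle(B,3.00) ∩ circle(D,9.00): a=-1.2360, h=2.7336
θ=106°:   candidates: C₊=(-1.1429,3.8332) cross=20.061; C₋=(-1.8590,-1.5869) cross=-20.061
θ=106°:   branch - wants cross < 0 → take C=(-1.8590,-1.5869) (cross=-20.061)
θ=106°: ex = (C−B)/|BC| = (-0.5278,-0.8494); ey = (0.8494,-0.5278)
θ=106°: P = B + 1.79·ex + 1.34·ey = (-0.0822,-1.2664)
θ=204°: B = A + 1.00·(cos204°, sin204°) = (-0.9135, -0.4067)
θ=204°: |BD| = 7.9240
θ=204°: circle(B,3.00) ∩ circle(D,9.00): a=-0.5812, h=2.9432
θ=204°:   candidates: C₊=(-1.6450,2.5027) cross=23.322; C₋=(-1.3429,-3.3759) cross=-23.322
θ=204°:   branch - wants cross < 0 → take C=(-1.3429,-3.3759) (cross=-23.322)
θ=204°: ex = (C−B)/|BC| = (-0.1431,-0.9897); ey = (0.9897,-0.1431)
θ=204°: P = B + 1.79·ex + 1.34·ey = (0.1565,-2.3701)
θ=319°: B = A + 1.00·(cos319°, sin319°) = (0.7547, -0.6561)
θ=319°: |BD| = 6.2797
θ=319°: circle(B,3.00) ∩ circle(D,9.00): a=-2.5930, h=1.5088
θ=319°:   candidates: C₊=(-1.9817,0.5736) cross=9.475; C₋=(-1.6664,-2.4275) cross=-9.475
θ=319°:   branch - wants cross < 0 → take C=(-1.6664,-2.4275) (cross=-9.475)
θ=319°: ex = (C−B)/|BC| = (-0.8071,-0.5905); ey = (0.5905,-0.8071)
θ=319°: P = B + 1.79·ex + 1.34·ey = (0.1013,-2.7945)

θ=86°: -0.11 -1.23
θ=106°: -0.08 -1.27
θ=204°: 0.16 -2.37
θ=319°: 0.10 -2.79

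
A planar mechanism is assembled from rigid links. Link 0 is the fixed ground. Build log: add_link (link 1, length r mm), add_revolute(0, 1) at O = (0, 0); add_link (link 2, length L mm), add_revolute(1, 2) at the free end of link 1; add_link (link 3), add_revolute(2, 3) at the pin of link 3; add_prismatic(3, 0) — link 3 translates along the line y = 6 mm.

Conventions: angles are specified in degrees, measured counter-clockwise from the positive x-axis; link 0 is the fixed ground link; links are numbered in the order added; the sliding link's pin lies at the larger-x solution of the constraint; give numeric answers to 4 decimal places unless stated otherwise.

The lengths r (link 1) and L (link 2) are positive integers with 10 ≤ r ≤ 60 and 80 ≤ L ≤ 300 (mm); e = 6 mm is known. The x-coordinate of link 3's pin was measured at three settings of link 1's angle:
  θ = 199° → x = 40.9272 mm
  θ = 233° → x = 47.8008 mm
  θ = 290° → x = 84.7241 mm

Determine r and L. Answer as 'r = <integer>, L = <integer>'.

constraint per measurement: (x − r cos θ)² + (r sin θ − e)² = L²
subtracting the θ₁ and θ₂ equations cancels the r² and L² terms:
r = (x₁² − x₂²) / (2[(x₁cos θ₁ + e sin θ₁) − (x₂cos θ₂ + e sin θ₂)]) = 42.9991 → r = 43
L² = (x₁ − r cos θ₁)² + (r sin θ₁ − e)² = 7056.0077 → L = 84.0000 → L = 84
check at θ₃=290°: x = 84.7241 (printed 84.7241) ✓

r = 43, L = 84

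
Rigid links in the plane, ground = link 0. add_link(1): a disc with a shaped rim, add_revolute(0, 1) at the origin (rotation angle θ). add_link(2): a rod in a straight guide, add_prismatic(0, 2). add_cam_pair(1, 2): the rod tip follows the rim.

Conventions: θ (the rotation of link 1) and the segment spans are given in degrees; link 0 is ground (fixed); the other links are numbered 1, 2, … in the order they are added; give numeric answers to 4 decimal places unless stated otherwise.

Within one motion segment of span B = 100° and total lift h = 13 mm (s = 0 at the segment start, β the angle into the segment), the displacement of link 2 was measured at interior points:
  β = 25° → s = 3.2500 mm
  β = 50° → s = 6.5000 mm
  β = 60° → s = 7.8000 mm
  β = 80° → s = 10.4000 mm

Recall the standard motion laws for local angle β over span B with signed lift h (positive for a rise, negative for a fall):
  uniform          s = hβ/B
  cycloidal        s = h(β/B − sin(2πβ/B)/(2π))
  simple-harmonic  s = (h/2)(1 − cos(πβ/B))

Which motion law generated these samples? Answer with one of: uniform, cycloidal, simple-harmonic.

candidates at β/B = r: uniform s = h·r (linear in β); cycloidal s = h·(r − sin(2πr)/(2π)); simple-harmonic s = (h/2)(1 − cos(πr))
β=25°: printed 3.2500 | uniform 3.2500, cycloidal 1.1810, simple-harmonic 1.9038
β=50°: printed 6.5000 | uniform 6.5000, cycloidal 6.5000, simple-harmonic 6.5000
β=60°: printed 7.8000 | uniform 7.8000, cycloidal 9.0161, simple-harmonic 8.5086
β=80°: printed 10.4000 | uniform 10.4000, cycloidal 12.3677, simple-harmonic 11.7586
only one law matches every sample → uniform

uniform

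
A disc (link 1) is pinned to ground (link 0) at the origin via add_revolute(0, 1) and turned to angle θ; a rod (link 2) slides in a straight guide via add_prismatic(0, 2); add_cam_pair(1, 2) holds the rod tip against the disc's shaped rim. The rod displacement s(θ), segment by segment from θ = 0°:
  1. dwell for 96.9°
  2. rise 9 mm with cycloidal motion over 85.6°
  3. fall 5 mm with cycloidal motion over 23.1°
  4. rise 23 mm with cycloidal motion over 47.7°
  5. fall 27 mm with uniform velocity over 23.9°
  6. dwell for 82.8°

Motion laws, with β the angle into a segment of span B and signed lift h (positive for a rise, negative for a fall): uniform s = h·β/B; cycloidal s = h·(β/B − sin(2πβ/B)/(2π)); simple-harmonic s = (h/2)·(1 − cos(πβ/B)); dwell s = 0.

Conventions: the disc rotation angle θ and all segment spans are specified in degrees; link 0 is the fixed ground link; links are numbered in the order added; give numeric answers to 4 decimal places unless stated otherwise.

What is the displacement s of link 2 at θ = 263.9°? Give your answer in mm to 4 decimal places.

segment 1 (0° to 96.9°, dwell): s unchanged at 0.0000
segment 2 (96.9° to 182.5°, cycloidal, h = 9) is passed completely: s = 0.0000 + (9) = 9.0000
segment 3 (182.5° to 205.6°, cycloidal, h = -5) is passed completely: s = 9.0000 + (-5) = 4.0000
segment 4 (205.6° to 253.3°, cycloidal, h = 23) is passed completely: s = 4.0000 + (23) = 27.0000
θ = 263.9° falls in segment 5 (253.3° to 277.2°, uniform, h = -27): β = 263.9 − 253.3 = 10.6°, B = 23.9°; Δs = -27·10.6/23.9 = -11.9749; s = 27.0000 − 11.9749 = 15.0251

15.0251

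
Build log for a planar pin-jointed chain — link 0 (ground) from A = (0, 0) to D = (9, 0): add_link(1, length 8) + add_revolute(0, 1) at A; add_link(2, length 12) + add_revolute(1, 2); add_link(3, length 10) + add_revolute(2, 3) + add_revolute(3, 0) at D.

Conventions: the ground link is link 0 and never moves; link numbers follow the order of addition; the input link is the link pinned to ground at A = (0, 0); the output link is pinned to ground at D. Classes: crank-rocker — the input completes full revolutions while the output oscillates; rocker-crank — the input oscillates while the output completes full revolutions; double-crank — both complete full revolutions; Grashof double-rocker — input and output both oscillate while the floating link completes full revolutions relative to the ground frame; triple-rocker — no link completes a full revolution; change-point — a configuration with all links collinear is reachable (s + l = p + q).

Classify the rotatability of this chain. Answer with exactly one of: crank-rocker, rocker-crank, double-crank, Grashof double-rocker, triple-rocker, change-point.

lengths: ground=9, input=8, coupler=12, output=10
sorted: s=8 (shortest), l=12 (longest), p+q=19
s + l = 20 vs p + q = 19
s + l > p + q → non-Grashof → no link fully rotates → triple-rocker

triple-rocker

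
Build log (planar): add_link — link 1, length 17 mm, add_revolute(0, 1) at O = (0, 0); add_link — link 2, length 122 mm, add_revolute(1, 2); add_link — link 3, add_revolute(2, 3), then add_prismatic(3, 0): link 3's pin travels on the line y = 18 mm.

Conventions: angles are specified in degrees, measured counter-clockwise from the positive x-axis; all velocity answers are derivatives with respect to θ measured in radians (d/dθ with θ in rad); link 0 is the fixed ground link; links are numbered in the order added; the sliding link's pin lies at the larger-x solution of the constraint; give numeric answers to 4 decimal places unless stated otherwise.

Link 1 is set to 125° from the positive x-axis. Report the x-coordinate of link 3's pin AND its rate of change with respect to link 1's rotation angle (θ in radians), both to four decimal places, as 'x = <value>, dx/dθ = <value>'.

geometry: r = 17 mm, L = 122 mm, e = 18 mm
crank pin P = (r cos θ, r sin θ) = (-9.750799, 13.925585)
h = r sin θ − e = 13.925585 − 18 = -4.074415
x = r cos θ + √(L² − h²) = -9.750799 + 121.931945 = 112.181145
dx/dθ = −r sin θ − h·r cos θ/√(L² − h²) (θ in radians; h = -4.074415) = -14.251412

x = 112.1811, dx/dθ = -14.2514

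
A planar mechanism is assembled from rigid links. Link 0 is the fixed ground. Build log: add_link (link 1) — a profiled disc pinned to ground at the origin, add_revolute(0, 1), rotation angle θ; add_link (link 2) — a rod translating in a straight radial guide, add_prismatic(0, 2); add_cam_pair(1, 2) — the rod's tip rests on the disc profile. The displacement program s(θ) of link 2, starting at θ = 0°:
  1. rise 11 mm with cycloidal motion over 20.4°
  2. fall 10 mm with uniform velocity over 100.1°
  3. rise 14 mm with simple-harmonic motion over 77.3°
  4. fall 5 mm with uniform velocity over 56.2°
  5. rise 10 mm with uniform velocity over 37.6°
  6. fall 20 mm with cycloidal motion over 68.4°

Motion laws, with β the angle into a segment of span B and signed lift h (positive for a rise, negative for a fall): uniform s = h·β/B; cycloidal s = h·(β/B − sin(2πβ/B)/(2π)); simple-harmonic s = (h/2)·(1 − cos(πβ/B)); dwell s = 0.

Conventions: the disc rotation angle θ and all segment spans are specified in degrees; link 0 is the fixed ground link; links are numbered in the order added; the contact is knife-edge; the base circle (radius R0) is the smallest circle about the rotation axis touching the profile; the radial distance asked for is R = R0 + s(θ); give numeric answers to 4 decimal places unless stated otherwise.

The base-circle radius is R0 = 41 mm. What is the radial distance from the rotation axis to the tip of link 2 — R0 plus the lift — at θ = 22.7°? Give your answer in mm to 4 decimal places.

seg 1 [0°–20.4°] cycloidal, h=11: full span → s += 11 → s = 11.0000
seg 2 [20.4°–120.5°] uniform, h=-10: θ=22.7° here. β=2.3, B=100.1. -10·2.3/100.1 = -0.2298 → s = 10.7702
R = R0 + s = 41 + 10.7702 = 51.7702

51.7702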